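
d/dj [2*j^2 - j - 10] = 4*j - 1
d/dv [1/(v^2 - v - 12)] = (1 - 2*v)/(-v^2 + v + 12)^2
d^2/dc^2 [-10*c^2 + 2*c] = -20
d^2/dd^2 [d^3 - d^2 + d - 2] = 6*d - 2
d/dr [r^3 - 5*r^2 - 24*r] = 3*r^2 - 10*r - 24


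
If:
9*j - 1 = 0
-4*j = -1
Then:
No Solution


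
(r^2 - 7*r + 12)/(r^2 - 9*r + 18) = (r - 4)/(r - 6)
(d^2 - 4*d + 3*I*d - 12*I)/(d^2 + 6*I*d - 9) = (d - 4)/(d + 3*I)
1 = 1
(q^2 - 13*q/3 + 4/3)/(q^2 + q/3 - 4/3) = (3*q^2 - 13*q + 4)/(3*q^2 + q - 4)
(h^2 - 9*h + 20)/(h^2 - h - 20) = (h - 4)/(h + 4)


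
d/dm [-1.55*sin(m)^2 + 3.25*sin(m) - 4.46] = (3.25 - 3.1*sin(m))*cos(m)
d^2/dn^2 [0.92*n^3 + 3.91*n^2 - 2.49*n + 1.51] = 5.52*n + 7.82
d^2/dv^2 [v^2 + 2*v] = 2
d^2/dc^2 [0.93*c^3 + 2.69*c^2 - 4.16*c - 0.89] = 5.58*c + 5.38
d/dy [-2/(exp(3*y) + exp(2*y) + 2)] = (6*exp(y) + 4)*exp(2*y)/(exp(3*y) + exp(2*y) + 2)^2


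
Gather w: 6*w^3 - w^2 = 6*w^3 - w^2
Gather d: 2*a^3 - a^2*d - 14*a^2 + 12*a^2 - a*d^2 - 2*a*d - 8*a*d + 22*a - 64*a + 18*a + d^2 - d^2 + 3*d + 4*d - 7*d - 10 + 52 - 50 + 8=2*a^3 - 2*a^2 - a*d^2 - 24*a + d*(-a^2 - 10*a)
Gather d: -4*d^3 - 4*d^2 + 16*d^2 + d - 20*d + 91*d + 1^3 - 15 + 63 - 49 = -4*d^3 + 12*d^2 + 72*d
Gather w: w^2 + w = w^2 + w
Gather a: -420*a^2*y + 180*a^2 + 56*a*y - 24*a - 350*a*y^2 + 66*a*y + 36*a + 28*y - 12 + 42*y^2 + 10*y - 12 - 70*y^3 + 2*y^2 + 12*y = a^2*(180 - 420*y) + a*(-350*y^2 + 122*y + 12) - 70*y^3 + 44*y^2 + 50*y - 24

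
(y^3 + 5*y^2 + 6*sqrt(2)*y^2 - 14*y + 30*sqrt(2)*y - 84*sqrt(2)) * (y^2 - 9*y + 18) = y^5 - 4*y^4 + 6*sqrt(2)*y^4 - 41*y^3 - 24*sqrt(2)*y^3 - 246*sqrt(2)*y^2 + 216*y^2 - 252*y + 1296*sqrt(2)*y - 1512*sqrt(2)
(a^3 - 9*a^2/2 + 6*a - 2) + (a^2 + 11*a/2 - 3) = a^3 - 7*a^2/2 + 23*a/2 - 5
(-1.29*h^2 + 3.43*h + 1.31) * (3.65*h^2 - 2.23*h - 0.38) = -4.7085*h^4 + 15.3962*h^3 - 2.3772*h^2 - 4.2247*h - 0.4978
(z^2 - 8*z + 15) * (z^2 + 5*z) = z^4 - 3*z^3 - 25*z^2 + 75*z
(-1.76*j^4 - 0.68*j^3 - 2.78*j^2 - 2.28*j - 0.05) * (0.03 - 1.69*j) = 2.9744*j^5 + 1.0964*j^4 + 4.6778*j^3 + 3.7698*j^2 + 0.0161*j - 0.0015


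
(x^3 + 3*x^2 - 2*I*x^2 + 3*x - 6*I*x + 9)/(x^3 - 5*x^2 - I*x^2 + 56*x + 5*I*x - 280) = (x^3 + x^2*(3 - 2*I) + x*(3 - 6*I) + 9)/(x^3 + x^2*(-5 - I) + x*(56 + 5*I) - 280)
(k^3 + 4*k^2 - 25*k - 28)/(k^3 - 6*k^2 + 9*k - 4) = (k^2 + 8*k + 7)/(k^2 - 2*k + 1)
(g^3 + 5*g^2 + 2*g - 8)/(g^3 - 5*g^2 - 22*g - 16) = (g^2 + 3*g - 4)/(g^2 - 7*g - 8)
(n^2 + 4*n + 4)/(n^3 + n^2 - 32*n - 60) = (n + 2)/(n^2 - n - 30)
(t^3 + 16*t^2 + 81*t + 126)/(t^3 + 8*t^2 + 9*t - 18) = (t + 7)/(t - 1)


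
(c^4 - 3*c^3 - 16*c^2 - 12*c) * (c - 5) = c^5 - 8*c^4 - c^3 + 68*c^2 + 60*c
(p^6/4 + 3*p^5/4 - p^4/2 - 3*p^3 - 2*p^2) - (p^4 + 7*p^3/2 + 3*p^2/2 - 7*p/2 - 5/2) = p^6/4 + 3*p^5/4 - 3*p^4/2 - 13*p^3/2 - 7*p^2/2 + 7*p/2 + 5/2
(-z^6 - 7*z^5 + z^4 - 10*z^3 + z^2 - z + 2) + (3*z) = -z^6 - 7*z^5 + z^4 - 10*z^3 + z^2 + 2*z + 2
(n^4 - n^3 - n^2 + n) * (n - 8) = n^5 - 9*n^4 + 7*n^3 + 9*n^2 - 8*n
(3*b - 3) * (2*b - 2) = 6*b^2 - 12*b + 6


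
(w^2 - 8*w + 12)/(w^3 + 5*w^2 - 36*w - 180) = (w - 2)/(w^2 + 11*w + 30)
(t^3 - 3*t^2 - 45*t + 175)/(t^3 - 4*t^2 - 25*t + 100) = (t^2 + 2*t - 35)/(t^2 + t - 20)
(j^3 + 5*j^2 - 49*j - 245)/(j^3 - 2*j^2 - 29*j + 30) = (j^2 - 49)/(j^2 - 7*j + 6)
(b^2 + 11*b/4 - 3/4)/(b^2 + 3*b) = (b - 1/4)/b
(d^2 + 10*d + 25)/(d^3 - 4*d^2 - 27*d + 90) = (d + 5)/(d^2 - 9*d + 18)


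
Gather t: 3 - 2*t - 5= -2*t - 2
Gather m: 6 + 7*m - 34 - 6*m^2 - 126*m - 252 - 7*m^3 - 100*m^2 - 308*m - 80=-7*m^3 - 106*m^2 - 427*m - 360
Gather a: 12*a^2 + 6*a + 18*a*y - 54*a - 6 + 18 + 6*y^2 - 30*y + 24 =12*a^2 + a*(18*y - 48) + 6*y^2 - 30*y + 36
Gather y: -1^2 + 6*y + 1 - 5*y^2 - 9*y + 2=-5*y^2 - 3*y + 2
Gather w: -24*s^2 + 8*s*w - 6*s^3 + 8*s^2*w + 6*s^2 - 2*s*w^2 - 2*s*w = -6*s^3 - 18*s^2 - 2*s*w^2 + w*(8*s^2 + 6*s)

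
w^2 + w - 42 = (w - 6)*(w + 7)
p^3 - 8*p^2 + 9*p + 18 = (p - 6)*(p - 3)*(p + 1)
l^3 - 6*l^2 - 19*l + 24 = (l - 8)*(l - 1)*(l + 3)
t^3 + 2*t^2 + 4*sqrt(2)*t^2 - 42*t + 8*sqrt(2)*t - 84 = (t + 2)*(t - 3*sqrt(2))*(t + 7*sqrt(2))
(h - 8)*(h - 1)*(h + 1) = h^3 - 8*h^2 - h + 8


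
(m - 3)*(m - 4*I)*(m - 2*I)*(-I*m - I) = -I*m^4 - 6*m^3 + 2*I*m^3 + 12*m^2 + 11*I*m^2 + 18*m - 16*I*m - 24*I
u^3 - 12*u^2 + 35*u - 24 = (u - 8)*(u - 3)*(u - 1)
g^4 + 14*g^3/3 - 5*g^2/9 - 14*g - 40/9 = (g - 5/3)*(g + 1/3)*(g + 2)*(g + 4)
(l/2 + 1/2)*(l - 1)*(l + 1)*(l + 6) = l^4/2 + 7*l^3/2 + 5*l^2/2 - 7*l/2 - 3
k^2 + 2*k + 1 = (k + 1)^2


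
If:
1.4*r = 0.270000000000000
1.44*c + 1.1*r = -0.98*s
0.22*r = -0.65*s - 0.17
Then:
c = 0.08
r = 0.19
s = -0.33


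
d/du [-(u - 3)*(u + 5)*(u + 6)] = -3*u^2 - 16*u + 3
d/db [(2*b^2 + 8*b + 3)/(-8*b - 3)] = 4*b*(-4*b - 3)/(64*b^2 + 48*b + 9)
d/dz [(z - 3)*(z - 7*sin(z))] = z + (3 - z)*(7*cos(z) - 1) - 7*sin(z)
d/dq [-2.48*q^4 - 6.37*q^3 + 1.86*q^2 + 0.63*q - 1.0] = -9.92*q^3 - 19.11*q^2 + 3.72*q + 0.63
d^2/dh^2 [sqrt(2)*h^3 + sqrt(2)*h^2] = sqrt(2)*(6*h + 2)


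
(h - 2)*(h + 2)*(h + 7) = h^3 + 7*h^2 - 4*h - 28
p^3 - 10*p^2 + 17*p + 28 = (p - 7)*(p - 4)*(p + 1)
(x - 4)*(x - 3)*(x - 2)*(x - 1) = x^4 - 10*x^3 + 35*x^2 - 50*x + 24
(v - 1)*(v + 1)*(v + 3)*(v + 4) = v^4 + 7*v^3 + 11*v^2 - 7*v - 12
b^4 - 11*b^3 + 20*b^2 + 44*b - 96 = (b - 8)*(b - 3)*(b - 2)*(b + 2)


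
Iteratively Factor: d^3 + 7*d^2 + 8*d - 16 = (d + 4)*(d^2 + 3*d - 4) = (d + 4)^2*(d - 1)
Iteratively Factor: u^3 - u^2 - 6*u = (u - 3)*(u^2 + 2*u) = u*(u - 3)*(u + 2)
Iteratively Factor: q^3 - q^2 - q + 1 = (q - 1)*(q^2 - 1) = (q - 1)*(q + 1)*(q - 1)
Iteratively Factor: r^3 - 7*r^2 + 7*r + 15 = (r + 1)*(r^2 - 8*r + 15) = (r - 5)*(r + 1)*(r - 3)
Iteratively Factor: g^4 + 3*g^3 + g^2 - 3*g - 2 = (g - 1)*(g^3 + 4*g^2 + 5*g + 2) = (g - 1)*(g + 2)*(g^2 + 2*g + 1) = (g - 1)*(g + 1)*(g + 2)*(g + 1)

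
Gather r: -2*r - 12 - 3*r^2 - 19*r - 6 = -3*r^2 - 21*r - 18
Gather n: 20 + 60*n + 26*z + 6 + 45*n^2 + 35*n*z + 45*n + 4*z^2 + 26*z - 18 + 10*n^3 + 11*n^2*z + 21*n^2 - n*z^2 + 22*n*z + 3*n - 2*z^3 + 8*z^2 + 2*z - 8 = 10*n^3 + n^2*(11*z + 66) + n*(-z^2 + 57*z + 108) - 2*z^3 + 12*z^2 + 54*z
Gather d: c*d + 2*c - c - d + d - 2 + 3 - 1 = c*d + c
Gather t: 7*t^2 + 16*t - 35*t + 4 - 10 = 7*t^2 - 19*t - 6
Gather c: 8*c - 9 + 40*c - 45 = 48*c - 54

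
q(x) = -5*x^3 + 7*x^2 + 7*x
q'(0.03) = 7.41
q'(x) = -15*x^2 + 14*x + 7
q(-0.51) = -1.09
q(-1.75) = 35.98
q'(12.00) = -1985.00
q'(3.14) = -96.93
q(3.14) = -63.80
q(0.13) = 1.02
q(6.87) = -1242.75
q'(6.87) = -604.77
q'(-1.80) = -66.80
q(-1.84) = 41.97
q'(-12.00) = -2321.00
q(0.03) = 0.22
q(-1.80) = 39.24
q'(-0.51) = -4.04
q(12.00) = -7548.00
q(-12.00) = 9564.00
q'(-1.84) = -69.54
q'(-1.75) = -63.44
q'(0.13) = 8.57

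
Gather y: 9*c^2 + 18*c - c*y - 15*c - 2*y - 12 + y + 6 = 9*c^2 + 3*c + y*(-c - 1) - 6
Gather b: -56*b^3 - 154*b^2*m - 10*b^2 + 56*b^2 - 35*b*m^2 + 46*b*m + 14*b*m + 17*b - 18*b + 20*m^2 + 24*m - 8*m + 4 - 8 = -56*b^3 + b^2*(46 - 154*m) + b*(-35*m^2 + 60*m - 1) + 20*m^2 + 16*m - 4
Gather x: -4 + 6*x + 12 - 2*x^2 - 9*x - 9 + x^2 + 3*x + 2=1 - x^2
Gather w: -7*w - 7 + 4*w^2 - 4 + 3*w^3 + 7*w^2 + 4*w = 3*w^3 + 11*w^2 - 3*w - 11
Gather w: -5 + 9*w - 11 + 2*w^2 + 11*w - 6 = 2*w^2 + 20*w - 22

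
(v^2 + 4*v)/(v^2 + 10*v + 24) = v/(v + 6)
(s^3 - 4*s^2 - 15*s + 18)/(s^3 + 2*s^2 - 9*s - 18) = (s^2 - 7*s + 6)/(s^2 - s - 6)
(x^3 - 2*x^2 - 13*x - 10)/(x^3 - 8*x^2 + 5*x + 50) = (x + 1)/(x - 5)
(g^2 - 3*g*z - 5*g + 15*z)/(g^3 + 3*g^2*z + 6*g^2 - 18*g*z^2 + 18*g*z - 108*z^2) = (g - 5)/(g^2 + 6*g*z + 6*g + 36*z)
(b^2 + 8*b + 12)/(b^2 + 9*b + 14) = (b + 6)/(b + 7)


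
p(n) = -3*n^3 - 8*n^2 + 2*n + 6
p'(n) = -9*n^2 - 16*n + 2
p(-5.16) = 194.84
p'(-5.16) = -155.07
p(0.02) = 6.04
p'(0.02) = 1.68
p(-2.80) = 3.54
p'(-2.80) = -23.76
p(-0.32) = 4.64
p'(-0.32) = 6.20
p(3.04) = -146.14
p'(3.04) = -129.81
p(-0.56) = 2.90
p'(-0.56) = 8.14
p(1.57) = -22.19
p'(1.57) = -45.30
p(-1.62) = -5.48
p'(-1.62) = 4.30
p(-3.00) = 9.00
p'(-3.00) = -31.00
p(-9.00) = 1527.00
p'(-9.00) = -583.00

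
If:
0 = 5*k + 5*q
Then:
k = -q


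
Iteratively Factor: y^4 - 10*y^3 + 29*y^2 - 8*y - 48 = (y - 3)*(y^3 - 7*y^2 + 8*y + 16) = (y - 4)*(y - 3)*(y^2 - 3*y - 4) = (y - 4)^2*(y - 3)*(y + 1)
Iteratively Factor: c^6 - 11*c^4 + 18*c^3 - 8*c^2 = (c + 4)*(c^5 - 4*c^4 + 5*c^3 - 2*c^2) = c*(c + 4)*(c^4 - 4*c^3 + 5*c^2 - 2*c) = c*(c - 2)*(c + 4)*(c^3 - 2*c^2 + c) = c^2*(c - 2)*(c + 4)*(c^2 - 2*c + 1) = c^2*(c - 2)*(c - 1)*(c + 4)*(c - 1)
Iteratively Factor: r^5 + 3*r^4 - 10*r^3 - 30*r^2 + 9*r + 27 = (r + 3)*(r^4 - 10*r^2 + 9) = (r + 1)*(r + 3)*(r^3 - r^2 - 9*r + 9) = (r - 1)*(r + 1)*(r + 3)*(r^2 - 9) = (r - 3)*(r - 1)*(r + 1)*(r + 3)*(r + 3)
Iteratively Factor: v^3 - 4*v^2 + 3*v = (v)*(v^2 - 4*v + 3) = v*(v - 1)*(v - 3)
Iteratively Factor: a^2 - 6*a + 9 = (a - 3)*(a - 3)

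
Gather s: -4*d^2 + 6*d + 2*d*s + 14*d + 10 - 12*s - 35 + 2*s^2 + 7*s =-4*d^2 + 20*d + 2*s^2 + s*(2*d - 5) - 25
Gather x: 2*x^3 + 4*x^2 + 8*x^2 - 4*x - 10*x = 2*x^3 + 12*x^2 - 14*x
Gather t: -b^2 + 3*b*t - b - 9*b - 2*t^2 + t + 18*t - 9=-b^2 - 10*b - 2*t^2 + t*(3*b + 19) - 9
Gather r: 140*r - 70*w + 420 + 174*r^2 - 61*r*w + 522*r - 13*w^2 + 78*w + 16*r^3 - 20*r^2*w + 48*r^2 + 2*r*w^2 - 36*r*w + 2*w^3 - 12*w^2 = 16*r^3 + r^2*(222 - 20*w) + r*(2*w^2 - 97*w + 662) + 2*w^3 - 25*w^2 + 8*w + 420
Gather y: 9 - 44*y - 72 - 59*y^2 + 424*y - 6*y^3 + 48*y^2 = -6*y^3 - 11*y^2 + 380*y - 63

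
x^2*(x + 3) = x^3 + 3*x^2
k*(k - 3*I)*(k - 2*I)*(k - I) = k^4 - 6*I*k^3 - 11*k^2 + 6*I*k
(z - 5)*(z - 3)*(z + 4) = z^3 - 4*z^2 - 17*z + 60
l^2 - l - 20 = (l - 5)*(l + 4)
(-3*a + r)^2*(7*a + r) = 63*a^3 - 33*a^2*r + a*r^2 + r^3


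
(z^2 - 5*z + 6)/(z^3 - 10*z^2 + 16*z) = (z - 3)/(z*(z - 8))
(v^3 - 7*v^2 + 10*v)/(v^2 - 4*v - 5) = v*(v - 2)/(v + 1)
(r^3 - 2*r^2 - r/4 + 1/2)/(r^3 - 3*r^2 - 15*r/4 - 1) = (2*r^2 - 5*r + 2)/(2*r^2 - 7*r - 4)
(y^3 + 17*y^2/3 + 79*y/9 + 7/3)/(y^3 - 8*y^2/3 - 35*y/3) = (y^2 + 10*y/3 + 1)/(y*(y - 5))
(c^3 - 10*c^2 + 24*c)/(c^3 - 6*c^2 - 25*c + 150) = c*(c - 4)/(c^2 - 25)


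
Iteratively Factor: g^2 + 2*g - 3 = (g + 3)*(g - 1)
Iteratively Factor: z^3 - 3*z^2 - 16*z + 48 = (z - 4)*(z^2 + z - 12) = (z - 4)*(z - 3)*(z + 4)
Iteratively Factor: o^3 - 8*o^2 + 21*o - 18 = (o - 2)*(o^2 - 6*o + 9) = (o - 3)*(o - 2)*(o - 3)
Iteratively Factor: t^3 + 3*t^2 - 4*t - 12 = (t - 2)*(t^2 + 5*t + 6) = (t - 2)*(t + 2)*(t + 3)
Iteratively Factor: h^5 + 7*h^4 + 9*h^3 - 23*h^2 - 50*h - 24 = (h + 4)*(h^4 + 3*h^3 - 3*h^2 - 11*h - 6) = (h + 1)*(h + 4)*(h^3 + 2*h^2 - 5*h - 6) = (h + 1)^2*(h + 4)*(h^2 + h - 6) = (h - 2)*(h + 1)^2*(h + 4)*(h + 3)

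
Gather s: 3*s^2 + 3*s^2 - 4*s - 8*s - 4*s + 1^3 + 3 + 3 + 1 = 6*s^2 - 16*s + 8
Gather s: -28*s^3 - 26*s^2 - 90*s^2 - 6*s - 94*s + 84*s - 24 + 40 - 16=-28*s^3 - 116*s^2 - 16*s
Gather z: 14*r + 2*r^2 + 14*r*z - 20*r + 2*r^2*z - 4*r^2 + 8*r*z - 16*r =-2*r^2 - 22*r + z*(2*r^2 + 22*r)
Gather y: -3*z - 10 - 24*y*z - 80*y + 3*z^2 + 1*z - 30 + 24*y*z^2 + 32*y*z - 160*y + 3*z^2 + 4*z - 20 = y*(24*z^2 + 8*z - 240) + 6*z^2 + 2*z - 60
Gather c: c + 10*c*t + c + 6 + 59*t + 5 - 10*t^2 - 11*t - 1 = c*(10*t + 2) - 10*t^2 + 48*t + 10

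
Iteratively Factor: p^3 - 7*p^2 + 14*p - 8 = (p - 1)*(p^2 - 6*p + 8) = (p - 4)*(p - 1)*(p - 2)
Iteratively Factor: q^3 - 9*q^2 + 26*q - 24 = (q - 3)*(q^2 - 6*q + 8) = (q - 4)*(q - 3)*(q - 2)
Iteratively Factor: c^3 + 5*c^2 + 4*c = (c + 1)*(c^2 + 4*c) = c*(c + 1)*(c + 4)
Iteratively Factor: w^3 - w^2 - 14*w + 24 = (w - 2)*(w^2 + w - 12) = (w - 2)*(w + 4)*(w - 3)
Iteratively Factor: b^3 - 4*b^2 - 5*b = (b)*(b^2 - 4*b - 5) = b*(b + 1)*(b - 5)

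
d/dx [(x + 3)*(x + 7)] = 2*x + 10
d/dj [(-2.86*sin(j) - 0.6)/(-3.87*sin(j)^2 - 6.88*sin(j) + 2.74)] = (-4.644*sin(j) + 5.5341*cos(2*j) - 17.4985)*cos(j)/(3.87*sin(j)^2 + 6.88*sin(j) - 2.74)^2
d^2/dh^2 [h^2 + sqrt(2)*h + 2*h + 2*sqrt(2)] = 2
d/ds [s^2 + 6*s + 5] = 2*s + 6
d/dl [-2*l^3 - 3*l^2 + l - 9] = -6*l^2 - 6*l + 1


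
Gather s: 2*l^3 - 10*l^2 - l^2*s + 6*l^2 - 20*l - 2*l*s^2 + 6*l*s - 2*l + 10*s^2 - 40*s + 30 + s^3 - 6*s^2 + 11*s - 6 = 2*l^3 - 4*l^2 - 22*l + s^3 + s^2*(4 - 2*l) + s*(-l^2 + 6*l - 29) + 24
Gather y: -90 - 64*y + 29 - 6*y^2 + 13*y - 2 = -6*y^2 - 51*y - 63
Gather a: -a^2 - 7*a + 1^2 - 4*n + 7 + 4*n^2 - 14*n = -a^2 - 7*a + 4*n^2 - 18*n + 8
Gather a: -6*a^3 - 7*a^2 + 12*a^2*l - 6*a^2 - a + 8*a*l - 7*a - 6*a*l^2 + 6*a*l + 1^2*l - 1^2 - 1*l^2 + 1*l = -6*a^3 + a^2*(12*l - 13) + a*(-6*l^2 + 14*l - 8) - l^2 + 2*l - 1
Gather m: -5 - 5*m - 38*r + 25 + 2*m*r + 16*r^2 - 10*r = m*(2*r - 5) + 16*r^2 - 48*r + 20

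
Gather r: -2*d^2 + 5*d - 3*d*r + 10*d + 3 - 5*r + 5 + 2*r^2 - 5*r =-2*d^2 + 15*d + 2*r^2 + r*(-3*d - 10) + 8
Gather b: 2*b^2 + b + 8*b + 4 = 2*b^2 + 9*b + 4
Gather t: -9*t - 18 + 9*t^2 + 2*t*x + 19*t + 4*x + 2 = 9*t^2 + t*(2*x + 10) + 4*x - 16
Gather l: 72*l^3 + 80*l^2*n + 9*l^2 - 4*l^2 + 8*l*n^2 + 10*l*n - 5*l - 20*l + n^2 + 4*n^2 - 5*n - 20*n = 72*l^3 + l^2*(80*n + 5) + l*(8*n^2 + 10*n - 25) + 5*n^2 - 25*n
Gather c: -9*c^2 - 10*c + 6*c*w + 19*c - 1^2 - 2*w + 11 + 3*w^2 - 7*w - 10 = -9*c^2 + c*(6*w + 9) + 3*w^2 - 9*w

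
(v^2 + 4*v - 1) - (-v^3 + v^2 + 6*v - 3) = v^3 - 2*v + 2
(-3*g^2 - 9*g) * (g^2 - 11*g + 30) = -3*g^4 + 24*g^3 + 9*g^2 - 270*g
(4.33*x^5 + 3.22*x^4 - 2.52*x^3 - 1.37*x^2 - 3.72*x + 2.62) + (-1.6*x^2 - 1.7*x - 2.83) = 4.33*x^5 + 3.22*x^4 - 2.52*x^3 - 2.97*x^2 - 5.42*x - 0.21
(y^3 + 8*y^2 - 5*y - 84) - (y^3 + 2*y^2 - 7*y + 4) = 6*y^2 + 2*y - 88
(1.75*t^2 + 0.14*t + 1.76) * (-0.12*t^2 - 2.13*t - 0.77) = -0.21*t^4 - 3.7443*t^3 - 1.8569*t^2 - 3.8566*t - 1.3552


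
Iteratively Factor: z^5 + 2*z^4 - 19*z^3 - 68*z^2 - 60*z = (z + 3)*(z^4 - z^3 - 16*z^2 - 20*z) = (z + 2)*(z + 3)*(z^3 - 3*z^2 - 10*z) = z*(z + 2)*(z + 3)*(z^2 - 3*z - 10) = z*(z + 2)^2*(z + 3)*(z - 5)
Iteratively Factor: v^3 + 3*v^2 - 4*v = (v - 1)*(v^2 + 4*v) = (v - 1)*(v + 4)*(v)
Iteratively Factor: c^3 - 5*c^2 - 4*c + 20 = (c - 5)*(c^2 - 4) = (c - 5)*(c - 2)*(c + 2)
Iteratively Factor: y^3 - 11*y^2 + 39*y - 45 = (y - 3)*(y^2 - 8*y + 15) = (y - 5)*(y - 3)*(y - 3)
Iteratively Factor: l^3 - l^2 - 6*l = (l - 3)*(l^2 + 2*l) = l*(l - 3)*(l + 2)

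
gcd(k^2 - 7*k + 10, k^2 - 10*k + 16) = k - 2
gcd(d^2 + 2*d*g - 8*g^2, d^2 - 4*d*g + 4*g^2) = d - 2*g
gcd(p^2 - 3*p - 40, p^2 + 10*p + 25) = p + 5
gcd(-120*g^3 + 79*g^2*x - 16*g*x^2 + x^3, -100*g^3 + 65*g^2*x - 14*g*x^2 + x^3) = -5*g + x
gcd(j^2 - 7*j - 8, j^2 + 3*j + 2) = j + 1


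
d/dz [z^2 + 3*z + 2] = 2*z + 3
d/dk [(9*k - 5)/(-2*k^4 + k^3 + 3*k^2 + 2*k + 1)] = (-18*k^4 + 9*k^3 + 27*k^2 + 18*k - (9*k - 5)*(-8*k^3 + 3*k^2 + 6*k + 2) + 9)/(-2*k^4 + k^3 + 3*k^2 + 2*k + 1)^2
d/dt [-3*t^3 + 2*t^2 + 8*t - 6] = -9*t^2 + 4*t + 8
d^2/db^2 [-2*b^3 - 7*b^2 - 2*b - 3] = -12*b - 14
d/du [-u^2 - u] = -2*u - 1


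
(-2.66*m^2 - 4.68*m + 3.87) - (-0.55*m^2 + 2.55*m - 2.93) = -2.11*m^2 - 7.23*m + 6.8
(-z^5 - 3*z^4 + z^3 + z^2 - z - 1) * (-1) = z^5 + 3*z^4 - z^3 - z^2 + z + 1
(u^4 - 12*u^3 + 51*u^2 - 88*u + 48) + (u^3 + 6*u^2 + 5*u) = u^4 - 11*u^3 + 57*u^2 - 83*u + 48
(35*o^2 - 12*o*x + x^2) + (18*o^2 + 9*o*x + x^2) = 53*o^2 - 3*o*x + 2*x^2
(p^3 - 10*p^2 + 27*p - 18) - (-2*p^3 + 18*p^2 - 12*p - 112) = 3*p^3 - 28*p^2 + 39*p + 94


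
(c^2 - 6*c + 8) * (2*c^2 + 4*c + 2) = 2*c^4 - 8*c^3 - 6*c^2 + 20*c + 16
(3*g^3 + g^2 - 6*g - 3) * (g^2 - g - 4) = 3*g^5 - 2*g^4 - 19*g^3 - g^2 + 27*g + 12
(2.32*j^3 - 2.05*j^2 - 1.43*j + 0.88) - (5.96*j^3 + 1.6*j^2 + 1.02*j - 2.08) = -3.64*j^3 - 3.65*j^2 - 2.45*j + 2.96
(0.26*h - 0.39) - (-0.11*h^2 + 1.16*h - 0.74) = 0.11*h^2 - 0.9*h + 0.35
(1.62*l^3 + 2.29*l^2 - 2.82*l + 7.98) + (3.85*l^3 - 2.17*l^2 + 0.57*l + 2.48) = 5.47*l^3 + 0.12*l^2 - 2.25*l + 10.46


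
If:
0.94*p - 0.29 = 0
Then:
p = 0.31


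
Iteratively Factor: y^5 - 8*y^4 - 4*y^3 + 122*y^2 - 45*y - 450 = (y - 5)*(y^4 - 3*y^3 - 19*y^2 + 27*y + 90) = (y - 5)*(y + 2)*(y^3 - 5*y^2 - 9*y + 45) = (y - 5)*(y - 3)*(y + 2)*(y^2 - 2*y - 15) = (y - 5)^2*(y - 3)*(y + 2)*(y + 3)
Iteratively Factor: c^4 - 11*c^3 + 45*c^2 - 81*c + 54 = (c - 3)*(c^3 - 8*c^2 + 21*c - 18) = (c - 3)^2*(c^2 - 5*c + 6) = (c - 3)^2*(c - 2)*(c - 3)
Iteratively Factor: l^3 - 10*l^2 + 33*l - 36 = (l - 3)*(l^2 - 7*l + 12) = (l - 4)*(l - 3)*(l - 3)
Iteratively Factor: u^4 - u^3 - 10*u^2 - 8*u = (u + 1)*(u^3 - 2*u^2 - 8*u) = (u + 1)*(u + 2)*(u^2 - 4*u) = (u - 4)*(u + 1)*(u + 2)*(u)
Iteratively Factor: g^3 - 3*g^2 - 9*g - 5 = (g - 5)*(g^2 + 2*g + 1) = (g - 5)*(g + 1)*(g + 1)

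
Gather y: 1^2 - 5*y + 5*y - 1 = 0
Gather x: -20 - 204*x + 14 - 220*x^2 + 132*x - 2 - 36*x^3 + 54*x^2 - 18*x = -36*x^3 - 166*x^2 - 90*x - 8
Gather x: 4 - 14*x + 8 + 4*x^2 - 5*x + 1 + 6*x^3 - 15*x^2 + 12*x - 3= 6*x^3 - 11*x^2 - 7*x + 10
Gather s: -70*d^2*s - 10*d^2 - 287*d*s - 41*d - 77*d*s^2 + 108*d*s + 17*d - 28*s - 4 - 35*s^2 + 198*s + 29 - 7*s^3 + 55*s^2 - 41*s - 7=-10*d^2 - 24*d - 7*s^3 + s^2*(20 - 77*d) + s*(-70*d^2 - 179*d + 129) + 18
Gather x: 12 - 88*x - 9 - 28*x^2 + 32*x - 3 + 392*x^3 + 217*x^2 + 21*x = 392*x^3 + 189*x^2 - 35*x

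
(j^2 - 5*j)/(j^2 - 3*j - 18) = j*(5 - j)/(-j^2 + 3*j + 18)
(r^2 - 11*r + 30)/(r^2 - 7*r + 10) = (r - 6)/(r - 2)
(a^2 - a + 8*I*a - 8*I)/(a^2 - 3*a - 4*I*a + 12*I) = (a^2 - a + 8*I*a - 8*I)/(a^2 - 3*a - 4*I*a + 12*I)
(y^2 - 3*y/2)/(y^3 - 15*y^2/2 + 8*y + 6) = y*(2*y - 3)/(2*y^3 - 15*y^2 + 16*y + 12)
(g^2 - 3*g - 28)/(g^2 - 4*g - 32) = (g - 7)/(g - 8)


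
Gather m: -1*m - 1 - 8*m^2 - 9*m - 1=-8*m^2 - 10*m - 2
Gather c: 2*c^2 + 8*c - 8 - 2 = 2*c^2 + 8*c - 10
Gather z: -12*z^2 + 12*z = -12*z^2 + 12*z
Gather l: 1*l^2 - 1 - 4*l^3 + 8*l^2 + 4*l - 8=-4*l^3 + 9*l^2 + 4*l - 9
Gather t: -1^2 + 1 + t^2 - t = t^2 - t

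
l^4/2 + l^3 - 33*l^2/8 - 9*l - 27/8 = (l/2 + 1/4)*(l - 3)*(l + 3/2)*(l + 3)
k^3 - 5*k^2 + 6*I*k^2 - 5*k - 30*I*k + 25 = (k - 5)*(k + I)*(k + 5*I)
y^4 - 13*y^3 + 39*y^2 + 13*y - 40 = (y - 8)*(y - 5)*(y - 1)*(y + 1)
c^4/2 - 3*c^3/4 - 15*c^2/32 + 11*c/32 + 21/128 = (c/2 + 1/4)*(c - 7/4)*(c - 3/4)*(c + 1/2)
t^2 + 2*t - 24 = (t - 4)*(t + 6)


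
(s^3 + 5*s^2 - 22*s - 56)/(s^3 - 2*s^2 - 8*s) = (s + 7)/s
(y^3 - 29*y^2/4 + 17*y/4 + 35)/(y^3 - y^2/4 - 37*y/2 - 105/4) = (y - 4)/(y + 3)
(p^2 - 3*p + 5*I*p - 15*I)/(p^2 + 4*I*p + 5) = (p - 3)/(p - I)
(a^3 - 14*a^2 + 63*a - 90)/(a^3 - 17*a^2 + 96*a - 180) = (a - 3)/(a - 6)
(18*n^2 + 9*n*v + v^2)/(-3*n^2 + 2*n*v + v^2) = (6*n + v)/(-n + v)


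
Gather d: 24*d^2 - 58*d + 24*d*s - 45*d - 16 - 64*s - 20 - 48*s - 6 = 24*d^2 + d*(24*s - 103) - 112*s - 42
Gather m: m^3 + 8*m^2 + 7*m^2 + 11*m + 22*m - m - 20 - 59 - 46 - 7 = m^3 + 15*m^2 + 32*m - 132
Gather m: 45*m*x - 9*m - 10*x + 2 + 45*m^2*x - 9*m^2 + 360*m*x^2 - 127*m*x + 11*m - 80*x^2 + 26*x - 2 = m^2*(45*x - 9) + m*(360*x^2 - 82*x + 2) - 80*x^2 + 16*x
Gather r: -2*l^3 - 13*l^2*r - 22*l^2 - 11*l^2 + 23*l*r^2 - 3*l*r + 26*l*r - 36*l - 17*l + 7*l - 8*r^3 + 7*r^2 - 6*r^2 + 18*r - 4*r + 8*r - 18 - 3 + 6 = -2*l^3 - 33*l^2 - 46*l - 8*r^3 + r^2*(23*l + 1) + r*(-13*l^2 + 23*l + 22) - 15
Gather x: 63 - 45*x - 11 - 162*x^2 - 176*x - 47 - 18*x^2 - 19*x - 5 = -180*x^2 - 240*x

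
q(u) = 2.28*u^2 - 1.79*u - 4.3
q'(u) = 4.56*u - 1.79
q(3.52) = 17.65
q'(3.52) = 14.26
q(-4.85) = 58.01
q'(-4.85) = -23.91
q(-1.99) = 8.29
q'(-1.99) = -10.86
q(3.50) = 17.36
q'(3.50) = 14.17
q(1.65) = -1.05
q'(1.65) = 5.73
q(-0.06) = -4.18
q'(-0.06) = -2.06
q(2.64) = 6.87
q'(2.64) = 10.25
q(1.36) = -2.52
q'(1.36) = 4.41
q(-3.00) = 21.59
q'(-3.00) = -15.47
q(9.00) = 164.27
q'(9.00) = 39.25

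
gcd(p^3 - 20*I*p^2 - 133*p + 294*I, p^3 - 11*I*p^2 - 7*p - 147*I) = p^2 - 14*I*p - 49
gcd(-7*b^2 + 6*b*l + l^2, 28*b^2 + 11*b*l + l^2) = 7*b + l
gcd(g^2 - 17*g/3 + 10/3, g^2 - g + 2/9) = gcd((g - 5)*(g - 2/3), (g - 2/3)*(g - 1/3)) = g - 2/3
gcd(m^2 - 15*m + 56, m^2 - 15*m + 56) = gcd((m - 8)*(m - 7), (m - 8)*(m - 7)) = m^2 - 15*m + 56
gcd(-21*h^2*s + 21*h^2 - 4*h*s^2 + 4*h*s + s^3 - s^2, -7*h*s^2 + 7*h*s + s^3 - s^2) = -7*h*s + 7*h + s^2 - s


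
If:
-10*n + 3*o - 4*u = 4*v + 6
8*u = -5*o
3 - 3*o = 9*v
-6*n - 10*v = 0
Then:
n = 5/23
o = 32/23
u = -20/23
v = -3/23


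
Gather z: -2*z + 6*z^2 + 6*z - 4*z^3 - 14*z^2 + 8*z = -4*z^3 - 8*z^2 + 12*z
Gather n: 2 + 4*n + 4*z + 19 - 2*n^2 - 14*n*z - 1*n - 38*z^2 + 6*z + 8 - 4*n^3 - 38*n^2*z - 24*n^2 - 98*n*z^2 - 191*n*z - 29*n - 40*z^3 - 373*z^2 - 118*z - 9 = -4*n^3 + n^2*(-38*z - 26) + n*(-98*z^2 - 205*z - 26) - 40*z^3 - 411*z^2 - 108*z + 20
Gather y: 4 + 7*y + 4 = 7*y + 8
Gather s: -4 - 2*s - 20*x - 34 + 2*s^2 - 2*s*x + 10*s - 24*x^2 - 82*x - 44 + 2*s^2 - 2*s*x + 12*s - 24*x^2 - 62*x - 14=4*s^2 + s*(20 - 4*x) - 48*x^2 - 164*x - 96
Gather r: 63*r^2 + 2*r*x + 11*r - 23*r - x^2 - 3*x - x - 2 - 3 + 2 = 63*r^2 + r*(2*x - 12) - x^2 - 4*x - 3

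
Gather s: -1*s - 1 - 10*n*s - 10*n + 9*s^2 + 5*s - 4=-10*n + 9*s^2 + s*(4 - 10*n) - 5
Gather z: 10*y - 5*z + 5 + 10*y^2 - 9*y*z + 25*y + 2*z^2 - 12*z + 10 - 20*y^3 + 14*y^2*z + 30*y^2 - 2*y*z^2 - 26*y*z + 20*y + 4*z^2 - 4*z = -20*y^3 + 40*y^2 + 55*y + z^2*(6 - 2*y) + z*(14*y^2 - 35*y - 21) + 15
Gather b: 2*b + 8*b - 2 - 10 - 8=10*b - 20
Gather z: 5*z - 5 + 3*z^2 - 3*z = 3*z^2 + 2*z - 5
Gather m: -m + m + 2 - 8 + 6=0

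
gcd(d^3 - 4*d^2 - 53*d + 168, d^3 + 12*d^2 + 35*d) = d + 7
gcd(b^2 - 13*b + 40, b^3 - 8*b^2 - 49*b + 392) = b - 8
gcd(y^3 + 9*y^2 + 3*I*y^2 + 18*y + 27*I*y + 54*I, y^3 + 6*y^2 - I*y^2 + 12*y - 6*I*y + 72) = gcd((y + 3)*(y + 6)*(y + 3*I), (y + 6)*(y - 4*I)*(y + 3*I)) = y^2 + y*(6 + 3*I) + 18*I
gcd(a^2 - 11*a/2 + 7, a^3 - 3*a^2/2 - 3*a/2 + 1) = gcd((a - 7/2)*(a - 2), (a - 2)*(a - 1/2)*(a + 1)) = a - 2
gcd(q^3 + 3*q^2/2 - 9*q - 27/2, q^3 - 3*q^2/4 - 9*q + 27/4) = q^2 - 9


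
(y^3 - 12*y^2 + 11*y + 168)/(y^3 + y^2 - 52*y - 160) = (y^2 - 4*y - 21)/(y^2 + 9*y + 20)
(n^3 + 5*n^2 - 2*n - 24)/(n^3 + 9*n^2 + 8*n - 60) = (n^2 + 7*n + 12)/(n^2 + 11*n + 30)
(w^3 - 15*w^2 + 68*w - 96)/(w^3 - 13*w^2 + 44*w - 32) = (w - 3)/(w - 1)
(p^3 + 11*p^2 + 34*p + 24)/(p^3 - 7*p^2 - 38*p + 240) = (p^2 + 5*p + 4)/(p^2 - 13*p + 40)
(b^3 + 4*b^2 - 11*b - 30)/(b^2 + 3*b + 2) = (b^2 + 2*b - 15)/(b + 1)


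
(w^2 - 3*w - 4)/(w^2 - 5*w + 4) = (w + 1)/(w - 1)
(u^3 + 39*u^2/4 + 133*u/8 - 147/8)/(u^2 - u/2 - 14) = (4*u^2 + 25*u - 21)/(4*(u - 4))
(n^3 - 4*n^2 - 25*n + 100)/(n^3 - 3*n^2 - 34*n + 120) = (n + 5)/(n + 6)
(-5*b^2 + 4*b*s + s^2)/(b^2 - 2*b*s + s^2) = (5*b + s)/(-b + s)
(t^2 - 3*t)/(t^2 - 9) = t/(t + 3)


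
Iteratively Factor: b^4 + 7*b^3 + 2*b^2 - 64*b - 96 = (b + 4)*(b^3 + 3*b^2 - 10*b - 24) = (b + 2)*(b + 4)*(b^2 + b - 12) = (b - 3)*(b + 2)*(b + 4)*(b + 4)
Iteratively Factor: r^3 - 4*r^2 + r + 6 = (r + 1)*(r^2 - 5*r + 6) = (r - 3)*(r + 1)*(r - 2)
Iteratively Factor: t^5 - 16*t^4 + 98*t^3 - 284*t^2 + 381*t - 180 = (t - 4)*(t^4 - 12*t^3 + 50*t^2 - 84*t + 45) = (t - 4)*(t - 1)*(t^3 - 11*t^2 + 39*t - 45) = (t - 4)*(t - 3)*(t - 1)*(t^2 - 8*t + 15) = (t - 5)*(t - 4)*(t - 3)*(t - 1)*(t - 3)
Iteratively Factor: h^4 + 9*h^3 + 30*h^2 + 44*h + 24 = (h + 2)*(h^3 + 7*h^2 + 16*h + 12) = (h + 2)^2*(h^2 + 5*h + 6) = (h + 2)^3*(h + 3)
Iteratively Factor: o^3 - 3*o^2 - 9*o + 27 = (o + 3)*(o^2 - 6*o + 9) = (o - 3)*(o + 3)*(o - 3)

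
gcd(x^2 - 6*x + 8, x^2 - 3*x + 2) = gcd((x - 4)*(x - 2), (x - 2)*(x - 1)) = x - 2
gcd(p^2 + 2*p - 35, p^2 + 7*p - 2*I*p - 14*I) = p + 7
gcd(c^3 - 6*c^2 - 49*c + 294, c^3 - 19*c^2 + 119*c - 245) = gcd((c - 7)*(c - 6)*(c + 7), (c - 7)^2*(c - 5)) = c - 7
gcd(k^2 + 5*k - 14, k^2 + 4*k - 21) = k + 7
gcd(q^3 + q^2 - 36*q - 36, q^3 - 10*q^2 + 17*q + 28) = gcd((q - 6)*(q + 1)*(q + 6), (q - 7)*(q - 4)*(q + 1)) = q + 1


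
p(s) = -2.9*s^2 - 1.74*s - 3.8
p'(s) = -5.8*s - 1.74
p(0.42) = -5.04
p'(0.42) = -4.18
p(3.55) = -46.52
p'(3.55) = -22.33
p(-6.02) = -98.42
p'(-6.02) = 33.18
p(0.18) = -4.21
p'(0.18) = -2.78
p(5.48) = -100.42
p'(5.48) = -33.52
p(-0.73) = -4.08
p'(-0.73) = 2.49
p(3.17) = -38.46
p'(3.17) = -20.13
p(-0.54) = -3.71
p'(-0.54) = 1.39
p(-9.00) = -223.04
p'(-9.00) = 50.46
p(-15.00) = -630.20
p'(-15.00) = 85.26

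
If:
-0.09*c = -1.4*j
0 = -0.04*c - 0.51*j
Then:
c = 0.00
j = 0.00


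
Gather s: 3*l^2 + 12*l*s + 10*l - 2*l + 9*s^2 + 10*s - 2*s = 3*l^2 + 8*l + 9*s^2 + s*(12*l + 8)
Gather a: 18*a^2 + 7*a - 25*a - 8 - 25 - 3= 18*a^2 - 18*a - 36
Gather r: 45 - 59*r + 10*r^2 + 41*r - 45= 10*r^2 - 18*r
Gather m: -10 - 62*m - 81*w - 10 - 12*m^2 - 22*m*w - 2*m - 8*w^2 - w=-12*m^2 + m*(-22*w - 64) - 8*w^2 - 82*w - 20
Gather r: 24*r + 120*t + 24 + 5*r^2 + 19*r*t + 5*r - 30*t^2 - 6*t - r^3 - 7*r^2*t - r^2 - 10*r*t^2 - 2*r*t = -r^3 + r^2*(4 - 7*t) + r*(-10*t^2 + 17*t + 29) - 30*t^2 + 114*t + 24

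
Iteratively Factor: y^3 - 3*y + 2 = (y - 1)*(y^2 + y - 2) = (y - 1)*(y + 2)*(y - 1)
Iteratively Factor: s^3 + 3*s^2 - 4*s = (s)*(s^2 + 3*s - 4) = s*(s + 4)*(s - 1)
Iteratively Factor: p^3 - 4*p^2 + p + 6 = (p + 1)*(p^2 - 5*p + 6) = (p - 2)*(p + 1)*(p - 3)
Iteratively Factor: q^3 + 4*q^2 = (q)*(q^2 + 4*q) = q*(q + 4)*(q)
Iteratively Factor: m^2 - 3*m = (m)*(m - 3)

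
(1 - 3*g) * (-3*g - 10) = 9*g^2 + 27*g - 10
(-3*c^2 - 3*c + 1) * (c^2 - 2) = -3*c^4 - 3*c^3 + 7*c^2 + 6*c - 2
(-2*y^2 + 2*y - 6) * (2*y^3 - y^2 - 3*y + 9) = -4*y^5 + 6*y^4 - 8*y^3 - 18*y^2 + 36*y - 54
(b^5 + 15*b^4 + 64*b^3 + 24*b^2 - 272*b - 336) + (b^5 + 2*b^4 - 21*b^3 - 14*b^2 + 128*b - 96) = 2*b^5 + 17*b^4 + 43*b^3 + 10*b^2 - 144*b - 432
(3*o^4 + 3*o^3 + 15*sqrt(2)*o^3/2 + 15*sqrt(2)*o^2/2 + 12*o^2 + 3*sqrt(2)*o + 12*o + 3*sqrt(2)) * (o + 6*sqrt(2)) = 3*o^5 + 3*o^4 + 51*sqrt(2)*o^4/2 + 51*sqrt(2)*o^3/2 + 102*o^3 + 102*o^2 + 75*sqrt(2)*o^2 + 36*o + 75*sqrt(2)*o + 36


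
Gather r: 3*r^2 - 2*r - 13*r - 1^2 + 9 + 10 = 3*r^2 - 15*r + 18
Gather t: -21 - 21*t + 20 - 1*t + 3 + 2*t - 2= -20*t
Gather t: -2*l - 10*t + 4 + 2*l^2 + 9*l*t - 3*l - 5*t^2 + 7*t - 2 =2*l^2 - 5*l - 5*t^2 + t*(9*l - 3) + 2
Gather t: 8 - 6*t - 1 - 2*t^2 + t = -2*t^2 - 5*t + 7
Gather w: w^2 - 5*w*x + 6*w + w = w^2 + w*(7 - 5*x)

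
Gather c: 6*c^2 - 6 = 6*c^2 - 6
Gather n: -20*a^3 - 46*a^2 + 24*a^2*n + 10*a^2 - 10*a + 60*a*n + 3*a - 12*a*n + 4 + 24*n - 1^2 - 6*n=-20*a^3 - 36*a^2 - 7*a + n*(24*a^2 + 48*a + 18) + 3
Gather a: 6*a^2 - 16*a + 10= 6*a^2 - 16*a + 10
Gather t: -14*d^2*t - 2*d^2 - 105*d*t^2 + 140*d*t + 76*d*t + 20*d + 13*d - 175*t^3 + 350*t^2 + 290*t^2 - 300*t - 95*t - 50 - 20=-2*d^2 + 33*d - 175*t^3 + t^2*(640 - 105*d) + t*(-14*d^2 + 216*d - 395) - 70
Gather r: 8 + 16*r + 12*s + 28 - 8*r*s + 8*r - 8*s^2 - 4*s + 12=r*(24 - 8*s) - 8*s^2 + 8*s + 48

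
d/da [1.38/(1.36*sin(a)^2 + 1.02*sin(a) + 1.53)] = -(3.7536*sin(a) + 1.4076)*cos(a)/(1.36*sin(a)^2 + 1.02*sin(a) + 1.53)^2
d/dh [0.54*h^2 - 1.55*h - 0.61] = 1.08*h - 1.55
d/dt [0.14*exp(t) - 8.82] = 0.14*exp(t)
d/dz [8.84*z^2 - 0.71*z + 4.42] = 17.68*z - 0.71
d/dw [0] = 0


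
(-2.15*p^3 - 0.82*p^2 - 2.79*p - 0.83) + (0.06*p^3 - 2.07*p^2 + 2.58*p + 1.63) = -2.09*p^3 - 2.89*p^2 - 0.21*p + 0.8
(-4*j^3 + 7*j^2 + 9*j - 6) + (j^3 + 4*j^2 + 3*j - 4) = -3*j^3 + 11*j^2 + 12*j - 10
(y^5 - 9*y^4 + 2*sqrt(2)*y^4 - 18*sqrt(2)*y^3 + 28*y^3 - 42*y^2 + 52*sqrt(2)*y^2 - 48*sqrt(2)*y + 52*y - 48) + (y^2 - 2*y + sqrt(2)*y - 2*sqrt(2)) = y^5 - 9*y^4 + 2*sqrt(2)*y^4 - 18*sqrt(2)*y^3 + 28*y^3 - 41*y^2 + 52*sqrt(2)*y^2 - 47*sqrt(2)*y + 50*y - 48 - 2*sqrt(2)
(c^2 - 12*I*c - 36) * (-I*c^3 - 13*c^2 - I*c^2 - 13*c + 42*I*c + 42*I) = -I*c^5 - 25*c^4 - I*c^4 - 25*c^3 + 234*I*c^3 + 972*c^2 + 234*I*c^2 + 972*c - 1512*I*c - 1512*I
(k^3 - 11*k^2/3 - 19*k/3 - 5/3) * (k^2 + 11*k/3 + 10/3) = k^5 - 148*k^3/9 - 334*k^2/9 - 245*k/9 - 50/9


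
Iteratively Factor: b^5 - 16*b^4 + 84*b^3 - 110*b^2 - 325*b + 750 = (b - 5)*(b^4 - 11*b^3 + 29*b^2 + 35*b - 150) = (b - 5)^2*(b^3 - 6*b^2 - b + 30) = (b - 5)^3*(b^2 - b - 6) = (b - 5)^3*(b - 3)*(b + 2)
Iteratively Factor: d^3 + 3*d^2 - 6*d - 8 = (d - 2)*(d^2 + 5*d + 4) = (d - 2)*(d + 4)*(d + 1)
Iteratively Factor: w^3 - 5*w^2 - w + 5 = (w - 1)*(w^2 - 4*w - 5) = (w - 1)*(w + 1)*(w - 5)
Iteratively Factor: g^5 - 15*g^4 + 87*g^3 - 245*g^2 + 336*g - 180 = (g - 2)*(g^4 - 13*g^3 + 61*g^2 - 123*g + 90) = (g - 3)*(g - 2)*(g^3 - 10*g^2 + 31*g - 30) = (g - 3)*(g - 2)^2*(g^2 - 8*g + 15) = (g - 3)^2*(g - 2)^2*(g - 5)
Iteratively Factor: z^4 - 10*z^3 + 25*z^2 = (z - 5)*(z^3 - 5*z^2) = z*(z - 5)*(z^2 - 5*z) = z*(z - 5)^2*(z)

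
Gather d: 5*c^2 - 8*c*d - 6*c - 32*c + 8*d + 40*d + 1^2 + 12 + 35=5*c^2 - 38*c + d*(48 - 8*c) + 48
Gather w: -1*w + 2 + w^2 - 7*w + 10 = w^2 - 8*w + 12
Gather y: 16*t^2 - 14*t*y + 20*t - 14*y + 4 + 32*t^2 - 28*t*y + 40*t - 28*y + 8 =48*t^2 + 60*t + y*(-42*t - 42) + 12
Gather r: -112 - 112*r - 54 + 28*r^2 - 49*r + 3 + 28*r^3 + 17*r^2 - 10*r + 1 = 28*r^3 + 45*r^2 - 171*r - 162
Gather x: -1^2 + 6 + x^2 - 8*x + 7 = x^2 - 8*x + 12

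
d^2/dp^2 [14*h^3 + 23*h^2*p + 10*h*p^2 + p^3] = 20*h + 6*p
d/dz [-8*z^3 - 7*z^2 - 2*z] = -24*z^2 - 14*z - 2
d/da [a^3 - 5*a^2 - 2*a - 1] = 3*a^2 - 10*a - 2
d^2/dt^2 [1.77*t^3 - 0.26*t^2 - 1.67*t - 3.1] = 10.62*t - 0.52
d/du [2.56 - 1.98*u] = -1.98000000000000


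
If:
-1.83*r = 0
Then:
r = 0.00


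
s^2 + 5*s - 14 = (s - 2)*(s + 7)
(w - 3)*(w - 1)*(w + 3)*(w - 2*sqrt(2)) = w^4 - 2*sqrt(2)*w^3 - w^3 - 9*w^2 + 2*sqrt(2)*w^2 + 9*w + 18*sqrt(2)*w - 18*sqrt(2)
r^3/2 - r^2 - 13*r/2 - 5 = (r/2 + 1/2)*(r - 5)*(r + 2)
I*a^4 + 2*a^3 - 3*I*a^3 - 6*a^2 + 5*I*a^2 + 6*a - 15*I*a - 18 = (a - 3)*(a - 3*I)*(a + 2*I)*(I*a + 1)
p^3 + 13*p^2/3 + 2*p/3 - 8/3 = (p - 2/3)*(p + 1)*(p + 4)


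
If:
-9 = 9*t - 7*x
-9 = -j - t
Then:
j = 10 - 7*x/9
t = 7*x/9 - 1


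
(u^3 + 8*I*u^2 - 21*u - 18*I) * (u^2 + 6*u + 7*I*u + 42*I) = u^5 + 6*u^4 + 15*I*u^4 - 77*u^3 + 90*I*u^3 - 462*u^2 - 165*I*u^2 + 126*u - 990*I*u + 756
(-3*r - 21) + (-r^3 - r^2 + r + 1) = -r^3 - r^2 - 2*r - 20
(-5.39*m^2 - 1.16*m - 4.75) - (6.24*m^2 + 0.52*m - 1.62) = -11.63*m^2 - 1.68*m - 3.13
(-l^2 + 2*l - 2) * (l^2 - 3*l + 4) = -l^4 + 5*l^3 - 12*l^2 + 14*l - 8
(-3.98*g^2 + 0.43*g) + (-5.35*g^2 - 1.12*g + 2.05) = -9.33*g^2 - 0.69*g + 2.05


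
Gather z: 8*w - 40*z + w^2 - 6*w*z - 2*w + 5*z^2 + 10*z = w^2 + 6*w + 5*z^2 + z*(-6*w - 30)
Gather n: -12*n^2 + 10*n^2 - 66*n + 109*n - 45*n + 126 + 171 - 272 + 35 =-2*n^2 - 2*n + 60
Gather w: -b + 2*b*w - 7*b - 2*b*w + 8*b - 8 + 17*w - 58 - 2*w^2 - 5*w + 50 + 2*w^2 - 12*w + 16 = 0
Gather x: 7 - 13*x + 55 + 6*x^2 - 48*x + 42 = 6*x^2 - 61*x + 104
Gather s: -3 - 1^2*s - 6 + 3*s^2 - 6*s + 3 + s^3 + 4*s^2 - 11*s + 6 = s^3 + 7*s^2 - 18*s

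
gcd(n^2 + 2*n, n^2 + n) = n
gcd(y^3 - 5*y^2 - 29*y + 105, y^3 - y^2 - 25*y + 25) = y + 5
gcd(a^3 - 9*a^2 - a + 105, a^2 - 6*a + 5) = a - 5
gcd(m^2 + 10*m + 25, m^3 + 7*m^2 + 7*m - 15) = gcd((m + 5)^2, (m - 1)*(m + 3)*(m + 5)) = m + 5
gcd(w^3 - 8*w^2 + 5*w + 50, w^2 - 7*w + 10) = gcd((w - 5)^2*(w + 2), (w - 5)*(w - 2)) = w - 5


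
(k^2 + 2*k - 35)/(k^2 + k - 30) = (k + 7)/(k + 6)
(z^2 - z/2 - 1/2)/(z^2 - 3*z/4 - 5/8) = 4*(z - 1)/(4*z - 5)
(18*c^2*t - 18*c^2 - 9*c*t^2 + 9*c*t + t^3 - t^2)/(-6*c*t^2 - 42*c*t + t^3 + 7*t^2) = (-3*c*t + 3*c + t^2 - t)/(t*(t + 7))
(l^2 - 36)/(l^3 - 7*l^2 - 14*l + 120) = (l + 6)/(l^2 - l - 20)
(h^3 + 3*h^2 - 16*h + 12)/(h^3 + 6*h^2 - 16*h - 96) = (h^2 - 3*h + 2)/(h^2 - 16)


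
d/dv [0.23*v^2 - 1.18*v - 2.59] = 0.46*v - 1.18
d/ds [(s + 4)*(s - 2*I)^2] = (s - 2*I)*(3*s + 8 - 2*I)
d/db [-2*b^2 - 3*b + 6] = -4*b - 3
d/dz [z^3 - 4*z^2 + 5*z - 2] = 3*z^2 - 8*z + 5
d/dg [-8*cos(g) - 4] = 8*sin(g)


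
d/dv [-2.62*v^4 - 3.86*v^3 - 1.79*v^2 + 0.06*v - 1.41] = -10.48*v^3 - 11.58*v^2 - 3.58*v + 0.06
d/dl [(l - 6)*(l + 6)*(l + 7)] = 3*l^2 + 14*l - 36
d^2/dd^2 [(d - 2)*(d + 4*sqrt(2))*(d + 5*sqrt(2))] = 6*d - 4 + 18*sqrt(2)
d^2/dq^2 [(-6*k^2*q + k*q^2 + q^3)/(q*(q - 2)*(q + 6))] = 2*(-18*k^2*q^2 - 72*k^2*q - 168*k^2 + k*q^3 + 36*k*q + 48*k - 4*q^3 + 36*q^2 + 144)/(q^6 + 12*q^5 + 12*q^4 - 224*q^3 - 144*q^2 + 1728*q - 1728)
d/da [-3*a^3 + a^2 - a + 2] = -9*a^2 + 2*a - 1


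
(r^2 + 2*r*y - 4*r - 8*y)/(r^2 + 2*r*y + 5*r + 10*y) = (r - 4)/(r + 5)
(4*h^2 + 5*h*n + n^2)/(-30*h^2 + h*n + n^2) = (4*h^2 + 5*h*n + n^2)/(-30*h^2 + h*n + n^2)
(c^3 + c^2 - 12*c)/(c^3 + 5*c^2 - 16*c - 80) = c*(c - 3)/(c^2 + c - 20)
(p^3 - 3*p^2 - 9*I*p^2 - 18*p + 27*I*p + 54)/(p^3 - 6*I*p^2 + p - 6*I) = (p^2 - 3*p*(1 + I) + 9*I)/(p^2 + 1)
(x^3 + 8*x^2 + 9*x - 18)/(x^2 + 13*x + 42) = (x^2 + 2*x - 3)/(x + 7)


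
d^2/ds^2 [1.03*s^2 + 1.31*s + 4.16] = 2.06000000000000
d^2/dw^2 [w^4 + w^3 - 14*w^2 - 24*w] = 12*w^2 + 6*w - 28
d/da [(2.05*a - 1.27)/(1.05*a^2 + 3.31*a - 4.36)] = (-2.1525*a^2 + 2.667*a - 4.7343)/(1.1025*a^4 + 6.951*a^3 + 1.8001*a^2 - 28.8632*a + 19.0096)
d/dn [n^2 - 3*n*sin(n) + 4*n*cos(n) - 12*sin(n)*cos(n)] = -4*n*sin(n) - 3*n*cos(n) + 2*n - 3*sin(n) + 4*cos(n) - 12*cos(2*n)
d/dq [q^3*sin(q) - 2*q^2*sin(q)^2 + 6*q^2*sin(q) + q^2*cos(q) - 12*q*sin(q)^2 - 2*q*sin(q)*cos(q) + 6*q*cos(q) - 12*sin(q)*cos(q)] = q^3*cos(q) + 2*q^2*sin(q) - 2*q^2*sin(2*q) + 6*q^2*cos(q) + 6*q*sin(q) - 12*q*sin(2*q) + 2*q*cos(q) - 2*q - sin(2*q) + 6*cos(q) - 6*cos(2*q) - 6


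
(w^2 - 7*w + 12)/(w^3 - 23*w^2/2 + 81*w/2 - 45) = 2*(w - 4)/(2*w^2 - 17*w + 30)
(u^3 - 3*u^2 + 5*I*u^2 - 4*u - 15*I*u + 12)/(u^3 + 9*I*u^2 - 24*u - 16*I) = (u - 3)/(u + 4*I)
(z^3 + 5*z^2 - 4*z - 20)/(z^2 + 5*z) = z - 4/z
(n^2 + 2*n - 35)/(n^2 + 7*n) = (n - 5)/n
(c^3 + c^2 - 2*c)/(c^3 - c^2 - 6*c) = (c - 1)/(c - 3)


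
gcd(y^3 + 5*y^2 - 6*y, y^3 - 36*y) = y^2 + 6*y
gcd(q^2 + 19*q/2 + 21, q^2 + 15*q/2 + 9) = q + 6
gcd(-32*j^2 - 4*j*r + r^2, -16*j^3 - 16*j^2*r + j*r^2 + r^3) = 4*j + r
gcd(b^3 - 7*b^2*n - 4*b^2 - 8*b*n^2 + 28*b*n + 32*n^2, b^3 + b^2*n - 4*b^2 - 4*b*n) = b^2 + b*n - 4*b - 4*n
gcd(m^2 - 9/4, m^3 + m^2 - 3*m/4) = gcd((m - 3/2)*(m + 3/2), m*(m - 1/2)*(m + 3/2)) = m + 3/2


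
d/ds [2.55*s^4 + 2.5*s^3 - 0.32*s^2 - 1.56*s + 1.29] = 10.2*s^3 + 7.5*s^2 - 0.64*s - 1.56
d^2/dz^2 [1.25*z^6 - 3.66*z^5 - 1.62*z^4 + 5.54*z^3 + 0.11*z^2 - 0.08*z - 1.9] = 37.5*z^4 - 73.2*z^3 - 19.44*z^2 + 33.24*z + 0.22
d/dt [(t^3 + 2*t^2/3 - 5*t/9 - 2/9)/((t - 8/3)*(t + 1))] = (9*t^2 - 48*t + 10)/(9*t^2 - 48*t + 64)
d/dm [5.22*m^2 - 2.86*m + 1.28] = 10.44*m - 2.86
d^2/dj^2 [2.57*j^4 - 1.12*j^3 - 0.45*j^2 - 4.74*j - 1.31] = 30.84*j^2 - 6.72*j - 0.9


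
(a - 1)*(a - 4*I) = a^2 - a - 4*I*a + 4*I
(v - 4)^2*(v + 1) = v^3 - 7*v^2 + 8*v + 16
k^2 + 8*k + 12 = (k + 2)*(k + 6)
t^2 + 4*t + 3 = (t + 1)*(t + 3)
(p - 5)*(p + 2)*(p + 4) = p^3 + p^2 - 22*p - 40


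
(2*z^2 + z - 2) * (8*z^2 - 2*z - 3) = 16*z^4 + 4*z^3 - 24*z^2 + z + 6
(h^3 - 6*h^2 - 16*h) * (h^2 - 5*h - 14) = h^5 - 11*h^4 + 164*h^2 + 224*h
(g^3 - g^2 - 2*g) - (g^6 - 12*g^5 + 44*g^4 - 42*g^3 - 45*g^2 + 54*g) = -g^6 + 12*g^5 - 44*g^4 + 43*g^3 + 44*g^2 - 56*g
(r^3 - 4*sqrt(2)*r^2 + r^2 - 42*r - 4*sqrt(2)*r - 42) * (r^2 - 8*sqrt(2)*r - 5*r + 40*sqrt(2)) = r^5 - 12*sqrt(2)*r^4 - 4*r^4 + 17*r^3 + 48*sqrt(2)*r^3 - 88*r^2 + 396*sqrt(2)*r^2 - 1344*sqrt(2)*r - 110*r - 1680*sqrt(2)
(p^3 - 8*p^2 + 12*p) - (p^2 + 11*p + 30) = p^3 - 9*p^2 + p - 30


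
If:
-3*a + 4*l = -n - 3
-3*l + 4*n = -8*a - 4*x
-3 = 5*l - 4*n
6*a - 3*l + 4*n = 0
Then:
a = -11/50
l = -21/25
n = -3/10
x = 11/100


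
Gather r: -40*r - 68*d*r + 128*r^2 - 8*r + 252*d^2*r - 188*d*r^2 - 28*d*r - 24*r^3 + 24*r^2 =-24*r^3 + r^2*(152 - 188*d) + r*(252*d^2 - 96*d - 48)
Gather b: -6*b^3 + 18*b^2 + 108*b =-6*b^3 + 18*b^2 + 108*b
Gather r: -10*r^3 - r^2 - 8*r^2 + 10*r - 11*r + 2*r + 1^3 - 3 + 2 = -10*r^3 - 9*r^2 + r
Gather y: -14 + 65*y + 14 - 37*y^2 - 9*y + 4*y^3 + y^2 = 4*y^3 - 36*y^2 + 56*y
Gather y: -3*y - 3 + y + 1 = -2*y - 2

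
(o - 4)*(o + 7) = o^2 + 3*o - 28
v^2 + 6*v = v*(v + 6)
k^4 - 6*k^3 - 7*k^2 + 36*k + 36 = (k - 6)*(k - 3)*(k + 1)*(k + 2)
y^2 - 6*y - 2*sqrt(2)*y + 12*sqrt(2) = (y - 6)*(y - 2*sqrt(2))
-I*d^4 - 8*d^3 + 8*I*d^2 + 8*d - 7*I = (d + 1)*(d - 7*I)*(d - I)*(-I*d + I)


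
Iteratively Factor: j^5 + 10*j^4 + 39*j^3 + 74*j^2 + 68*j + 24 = (j + 2)*(j^4 + 8*j^3 + 23*j^2 + 28*j + 12) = (j + 1)*(j + 2)*(j^3 + 7*j^2 + 16*j + 12) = (j + 1)*(j + 2)^2*(j^2 + 5*j + 6) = (j + 1)*(j + 2)^2*(j + 3)*(j + 2)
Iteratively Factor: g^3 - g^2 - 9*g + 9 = (g - 1)*(g^2 - 9) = (g - 3)*(g - 1)*(g + 3)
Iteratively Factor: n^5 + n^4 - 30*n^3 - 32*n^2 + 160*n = (n - 5)*(n^4 + 6*n^3 - 32*n) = n*(n - 5)*(n^3 + 6*n^2 - 32) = n*(n - 5)*(n - 2)*(n^2 + 8*n + 16) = n*(n - 5)*(n - 2)*(n + 4)*(n + 4)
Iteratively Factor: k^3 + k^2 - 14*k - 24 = (k + 2)*(k^2 - k - 12) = (k + 2)*(k + 3)*(k - 4)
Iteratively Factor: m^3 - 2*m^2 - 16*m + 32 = (m - 2)*(m^2 - 16) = (m - 4)*(m - 2)*(m + 4)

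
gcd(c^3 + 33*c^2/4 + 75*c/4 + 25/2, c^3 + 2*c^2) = c + 2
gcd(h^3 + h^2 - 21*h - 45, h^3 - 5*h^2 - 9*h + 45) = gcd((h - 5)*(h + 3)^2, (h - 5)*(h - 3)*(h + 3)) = h^2 - 2*h - 15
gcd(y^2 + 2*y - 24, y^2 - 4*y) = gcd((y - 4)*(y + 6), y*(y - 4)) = y - 4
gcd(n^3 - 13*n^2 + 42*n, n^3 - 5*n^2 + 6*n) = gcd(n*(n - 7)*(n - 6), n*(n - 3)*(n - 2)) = n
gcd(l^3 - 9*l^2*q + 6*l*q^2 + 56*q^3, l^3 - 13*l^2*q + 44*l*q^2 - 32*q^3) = -l + 4*q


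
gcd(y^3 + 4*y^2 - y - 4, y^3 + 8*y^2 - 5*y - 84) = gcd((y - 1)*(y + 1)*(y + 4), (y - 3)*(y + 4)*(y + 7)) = y + 4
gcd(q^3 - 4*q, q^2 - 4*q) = q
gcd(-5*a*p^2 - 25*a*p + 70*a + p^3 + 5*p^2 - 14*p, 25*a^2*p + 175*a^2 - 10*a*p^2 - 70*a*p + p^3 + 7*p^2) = -5*a*p - 35*a + p^2 + 7*p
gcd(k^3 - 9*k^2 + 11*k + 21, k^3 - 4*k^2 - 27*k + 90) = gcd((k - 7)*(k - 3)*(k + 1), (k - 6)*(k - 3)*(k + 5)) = k - 3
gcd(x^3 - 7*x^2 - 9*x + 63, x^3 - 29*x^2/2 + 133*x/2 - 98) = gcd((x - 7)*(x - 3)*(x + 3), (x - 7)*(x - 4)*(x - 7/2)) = x - 7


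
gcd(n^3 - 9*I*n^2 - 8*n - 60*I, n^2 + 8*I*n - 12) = n + 2*I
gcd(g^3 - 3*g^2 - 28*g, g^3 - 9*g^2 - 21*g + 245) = g - 7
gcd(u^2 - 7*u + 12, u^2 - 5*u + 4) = u - 4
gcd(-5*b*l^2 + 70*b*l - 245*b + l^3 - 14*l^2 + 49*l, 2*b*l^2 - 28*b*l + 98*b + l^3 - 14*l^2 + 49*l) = l^2 - 14*l + 49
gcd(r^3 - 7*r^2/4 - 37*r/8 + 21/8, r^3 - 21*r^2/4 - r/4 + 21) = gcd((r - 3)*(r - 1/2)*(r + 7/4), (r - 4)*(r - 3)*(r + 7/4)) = r^2 - 5*r/4 - 21/4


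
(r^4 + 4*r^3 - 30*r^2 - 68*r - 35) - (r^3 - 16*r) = r^4 + 3*r^3 - 30*r^2 - 52*r - 35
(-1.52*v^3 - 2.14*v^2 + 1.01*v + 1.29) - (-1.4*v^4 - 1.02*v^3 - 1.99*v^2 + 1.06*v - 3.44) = 1.4*v^4 - 0.5*v^3 - 0.15*v^2 - 0.05*v + 4.73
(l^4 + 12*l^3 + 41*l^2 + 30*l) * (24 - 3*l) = -3*l^5 - 12*l^4 + 165*l^3 + 894*l^2 + 720*l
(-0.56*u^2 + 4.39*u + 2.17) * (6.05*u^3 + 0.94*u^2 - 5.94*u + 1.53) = -3.388*u^5 + 26.0331*u^4 + 20.5815*u^3 - 24.8936*u^2 - 6.1731*u + 3.3201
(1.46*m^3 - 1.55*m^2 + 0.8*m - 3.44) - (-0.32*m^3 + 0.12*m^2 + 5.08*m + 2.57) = 1.78*m^3 - 1.67*m^2 - 4.28*m - 6.01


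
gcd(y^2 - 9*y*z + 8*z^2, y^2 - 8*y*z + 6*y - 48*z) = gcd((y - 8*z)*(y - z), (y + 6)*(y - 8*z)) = y - 8*z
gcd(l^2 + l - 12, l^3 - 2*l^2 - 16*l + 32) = l + 4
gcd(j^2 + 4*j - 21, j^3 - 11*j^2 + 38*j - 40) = 1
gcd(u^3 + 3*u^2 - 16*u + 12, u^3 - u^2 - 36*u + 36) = u^2 + 5*u - 6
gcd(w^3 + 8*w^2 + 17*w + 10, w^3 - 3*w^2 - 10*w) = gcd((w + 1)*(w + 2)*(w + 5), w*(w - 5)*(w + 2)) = w + 2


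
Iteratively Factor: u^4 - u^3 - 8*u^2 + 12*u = (u + 3)*(u^3 - 4*u^2 + 4*u) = u*(u + 3)*(u^2 - 4*u + 4) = u*(u - 2)*(u + 3)*(u - 2)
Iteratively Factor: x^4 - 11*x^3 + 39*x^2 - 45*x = (x - 3)*(x^3 - 8*x^2 + 15*x) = (x - 5)*(x - 3)*(x^2 - 3*x) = (x - 5)*(x - 3)^2*(x)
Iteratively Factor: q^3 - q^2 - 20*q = (q)*(q^2 - q - 20) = q*(q + 4)*(q - 5)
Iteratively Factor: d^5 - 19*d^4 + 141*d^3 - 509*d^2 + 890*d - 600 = (d - 3)*(d^4 - 16*d^3 + 93*d^2 - 230*d + 200) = (d - 3)*(d - 2)*(d^3 - 14*d^2 + 65*d - 100) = (d - 5)*(d - 3)*(d - 2)*(d^2 - 9*d + 20) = (d - 5)*(d - 4)*(d - 3)*(d - 2)*(d - 5)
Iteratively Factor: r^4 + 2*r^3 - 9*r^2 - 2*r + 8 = (r - 1)*(r^3 + 3*r^2 - 6*r - 8) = (r - 1)*(r + 4)*(r^2 - r - 2) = (r - 2)*(r - 1)*(r + 4)*(r + 1)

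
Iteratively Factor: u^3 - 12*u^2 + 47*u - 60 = (u - 4)*(u^2 - 8*u + 15) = (u - 4)*(u - 3)*(u - 5)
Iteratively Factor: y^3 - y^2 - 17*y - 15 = (y + 3)*(y^2 - 4*y - 5) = (y + 1)*(y + 3)*(y - 5)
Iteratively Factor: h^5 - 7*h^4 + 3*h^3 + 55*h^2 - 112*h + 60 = (h - 2)*(h^4 - 5*h^3 - 7*h^2 + 41*h - 30) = (h - 2)*(h - 1)*(h^3 - 4*h^2 - 11*h + 30) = (h - 5)*(h - 2)*(h - 1)*(h^2 + h - 6) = (h - 5)*(h - 2)^2*(h - 1)*(h + 3)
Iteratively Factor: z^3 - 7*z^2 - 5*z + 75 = (z - 5)*(z^2 - 2*z - 15) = (z - 5)^2*(z + 3)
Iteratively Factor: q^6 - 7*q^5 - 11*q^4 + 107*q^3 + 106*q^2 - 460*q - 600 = (q - 5)*(q^5 - 2*q^4 - 21*q^3 + 2*q^2 + 116*q + 120) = (q - 5)^2*(q^4 + 3*q^3 - 6*q^2 - 28*q - 24) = (q - 5)^2*(q + 2)*(q^3 + q^2 - 8*q - 12) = (q - 5)^2*(q + 2)^2*(q^2 - q - 6) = (q - 5)^2*(q - 3)*(q + 2)^2*(q + 2)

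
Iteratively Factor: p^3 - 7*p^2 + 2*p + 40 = (p - 5)*(p^2 - 2*p - 8) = (p - 5)*(p - 4)*(p + 2)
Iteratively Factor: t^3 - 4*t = (t)*(t^2 - 4) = t*(t - 2)*(t + 2)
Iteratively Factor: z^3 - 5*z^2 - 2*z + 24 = (z - 4)*(z^2 - z - 6) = (z - 4)*(z - 3)*(z + 2)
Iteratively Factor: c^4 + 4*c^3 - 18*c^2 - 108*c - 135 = (c + 3)*(c^3 + c^2 - 21*c - 45) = (c + 3)^2*(c^2 - 2*c - 15) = (c - 5)*(c + 3)^2*(c + 3)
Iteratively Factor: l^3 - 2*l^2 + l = (l - 1)*(l^2 - l) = l*(l - 1)*(l - 1)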